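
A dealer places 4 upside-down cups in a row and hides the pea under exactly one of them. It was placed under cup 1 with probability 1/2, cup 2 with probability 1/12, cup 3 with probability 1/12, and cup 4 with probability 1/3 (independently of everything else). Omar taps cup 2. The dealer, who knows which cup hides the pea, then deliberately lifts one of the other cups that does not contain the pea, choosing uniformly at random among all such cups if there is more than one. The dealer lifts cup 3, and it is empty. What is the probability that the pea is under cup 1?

9/16

Condition on the true location of the pea.
If it is under cup 1 (prior 1/2): the dealer has 2 equally likely choices, so probability 1/2; weight (1/2)·(1/2) = 1/4.
If it is under cup 2 (prior 1/12): the dealer has 3 equally likely choices, so probability 1/3; weight (1/12)·(1/3) = 1/36.
If it is under cup 3 (prior 1/12): the dealer opened cup 3, so this case is ruled out; weight (1/12)·0 = 0.
If it is under cup 4 (prior 1/3): the dealer has 2 equally likely choices, so probability 1/2; weight (1/3)·(1/2) = 1/6.
The weights sum to 4/9.
So P(the pea under cup 1 | the dealer opened cup 3) = (1/4) / (4/9) = 9/16.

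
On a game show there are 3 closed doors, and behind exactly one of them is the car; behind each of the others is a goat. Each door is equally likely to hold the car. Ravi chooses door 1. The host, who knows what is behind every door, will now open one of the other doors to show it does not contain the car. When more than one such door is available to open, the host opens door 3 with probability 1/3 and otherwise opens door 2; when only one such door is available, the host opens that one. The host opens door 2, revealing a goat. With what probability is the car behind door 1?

Condition on the true location of the car.
If it is behind door 1 (prior 1/3): door 3 is available but not opened, probability 2/3; weight (1/3)·(2/3) = 2/9.
If it is behind door 2 (prior 1/3): the host opened door 2, so this case is ruled out; weight (1/3)·0 = 0.
If it is behind door 3 (prior 1/3): only door 2 is available, probability 1; weight (1/3)·1 = 1/3.
The weights sum to 5/9.
So P(the car behind door 1 | the host opened door 2) = (2/9) / (5/9) = 2/5.

2/5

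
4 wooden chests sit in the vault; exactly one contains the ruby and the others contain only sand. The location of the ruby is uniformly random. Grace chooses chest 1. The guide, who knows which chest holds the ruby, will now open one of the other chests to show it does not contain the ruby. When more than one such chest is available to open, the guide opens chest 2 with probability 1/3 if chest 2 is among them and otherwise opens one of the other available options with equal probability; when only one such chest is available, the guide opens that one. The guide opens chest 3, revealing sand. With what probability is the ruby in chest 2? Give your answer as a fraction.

Consider each possible location of the ruby in turn.
If it is in chest 1 (prior 1/4): chest 2 is available but not opened; chest 3 gets probability (1 − 1/3)/2 = 1/3; weight (1/4)·(1/3) = 1/12.
If it is in chest 2 (prior 1/4): chest 2 holds the prize so is unavailable; the guide chooses uniformly among the 2 others, probability 1/2; weight (1/4)·(1/2) = 1/8.
If it is in chest 3 (prior 1/4): the guide opened chest 3, so this case is ruled out; weight (1/4)·0 = 0.
If it is in chest 4 (prior 1/4): chest 2 is available but not opened, probability 2/3; weight (1/4)·(2/3) = 1/6.
The weights sum to 3/8.
So P(the ruby in chest 2 | the guide opened chest 3) = (1/8) / (3/8) = 1/3.

1/3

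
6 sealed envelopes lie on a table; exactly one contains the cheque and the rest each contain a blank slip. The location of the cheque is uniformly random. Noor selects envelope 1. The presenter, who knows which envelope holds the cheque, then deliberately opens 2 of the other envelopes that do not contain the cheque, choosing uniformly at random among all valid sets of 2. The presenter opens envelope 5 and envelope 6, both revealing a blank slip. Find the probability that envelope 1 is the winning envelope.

Condition on the true location of the cheque.
If it is in envelope 1 (prior 1/6): the presenter has 10 equally likely choices, so probability 1/10; weight (1/6)·(1/10) = 1/60.
If it is in any of envelopes 2, 3, and 4 (prior 1/6 each): the presenter has 6 equally likely choices, so probability 1/6; weight (1/6)·(1/6) = 1/36 each.
If it is in either of envelopes 5 and 6 (prior 1/6 each): that envelope was opened and seen not to hold the prize — ruled out; weight (1/6)·0 = 0 each.
The weights sum to 1/10.
So P(the cheque in envelope 1 | the presenter opened envelope 5 and envelope 6) = (1/60) / (1/10) = 1/6.

1/6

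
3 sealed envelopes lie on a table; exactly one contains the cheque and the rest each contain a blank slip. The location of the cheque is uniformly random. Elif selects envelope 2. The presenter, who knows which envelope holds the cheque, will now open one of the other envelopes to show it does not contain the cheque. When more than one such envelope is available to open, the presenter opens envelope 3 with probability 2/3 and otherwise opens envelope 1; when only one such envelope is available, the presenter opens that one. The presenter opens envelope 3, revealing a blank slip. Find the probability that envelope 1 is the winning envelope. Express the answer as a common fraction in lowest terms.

Consider each possible location of the cheque in turn.
If it is in envelope 1 (prior 1/3): only envelope 3 is available, probability 1; weight (1/3)·1 = 1/3.
If it is in envelope 2 (prior 1/3): envelope 3 is available, opened with probability 2/3; weight (1/3)·(2/3) = 2/9.
If it is in envelope 3 (prior 1/3): the presenter opened envelope 3, so this case is ruled out; weight (1/3)·0 = 0.
The weights sum to 5/9.
So P(the cheque in envelope 1 | the presenter opened envelope 3) = (1/3) / (5/9) = 3/5.

3/5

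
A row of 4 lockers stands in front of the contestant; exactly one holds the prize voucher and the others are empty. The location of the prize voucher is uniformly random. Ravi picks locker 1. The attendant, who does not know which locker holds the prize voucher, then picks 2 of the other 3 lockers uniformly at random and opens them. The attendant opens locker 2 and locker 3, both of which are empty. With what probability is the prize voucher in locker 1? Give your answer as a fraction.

Because the attendant chose which lockers to open without knowing where the prize voucher is, the choice is independent of the prize location. Learning that none of the 2 opened lockers holds the prize voucher simply rules out those 2 locations and leaves the remaining 2 lockers still equally likely by symmetry.
So P(the prize voucher in locker 1) = 1/2.

1/2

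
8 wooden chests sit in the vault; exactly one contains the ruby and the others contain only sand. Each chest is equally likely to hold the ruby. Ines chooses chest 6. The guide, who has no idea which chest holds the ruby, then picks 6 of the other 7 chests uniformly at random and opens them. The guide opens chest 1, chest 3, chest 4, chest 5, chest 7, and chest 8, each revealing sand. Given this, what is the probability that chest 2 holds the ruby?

1/2

Because the guide chose which chests to open without knowing where the ruby is, the choice is independent of the prize location. Learning that none of the 6 opened chests holds the ruby simply rules out those 6 locations and leaves the remaining 2 chests still equally likely by symmetry.
So P(the ruby in chest 2) = 1/2.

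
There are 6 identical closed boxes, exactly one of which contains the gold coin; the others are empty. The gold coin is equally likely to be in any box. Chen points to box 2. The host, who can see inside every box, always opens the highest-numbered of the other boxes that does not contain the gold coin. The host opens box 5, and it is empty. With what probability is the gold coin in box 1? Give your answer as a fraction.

Apply Bayes' rule, conditioning on where the gold coin actually is.
If it is in any of boxes 1, 2, 3, and 4 (prior 1/6 each): the host would have opened box 6 instead, probability 0; weight (1/6)·0 = 0 each.
If it is in box 5 (prior 1/6): the host opened box 5, so this case is ruled out; weight (1/6)·0 = 0.
If it is in box 6 (prior 1/6): box 5 is the highest-numbered option available, probability 1; weight (1/6)·1 = 1/6.
The weights sum to 1/6.
So P(the gold coin in box 1 | the host opened box 5) = 0 / (1/6) = 0.

0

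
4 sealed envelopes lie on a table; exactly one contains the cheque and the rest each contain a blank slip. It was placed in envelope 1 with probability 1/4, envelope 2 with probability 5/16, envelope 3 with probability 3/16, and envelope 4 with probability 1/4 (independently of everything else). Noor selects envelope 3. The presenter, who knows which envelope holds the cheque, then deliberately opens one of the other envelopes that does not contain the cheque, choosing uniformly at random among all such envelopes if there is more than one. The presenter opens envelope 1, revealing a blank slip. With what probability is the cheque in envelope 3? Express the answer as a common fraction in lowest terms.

Apply Bayes' rule, conditioning on where the cheque actually is.
If it is in envelope 1 (prior 1/4): the presenter opened envelope 1, so this case is ruled out; weight (1/4)·0 = 0.
If it is in envelope 2 (prior 5/16): the presenter has 2 equally likely choices, so probability 1/2; weight (5/16)·(1/2) = 5/32.
If it is in envelope 3 (prior 3/16): the presenter has 3 equally likely choices, so probability 1/3; weight (3/16)·(1/3) = 1/16.
If it is in envelope 4 (prior 1/4): the presenter has 2 equally likely choices, so probability 1/2; weight (1/4)·(1/2) = 1/8.
The weights sum to 11/32.
So P(the cheque in envelope 3 | the presenter opened envelope 1) = (1/16) / (11/32) = 2/11.

2/11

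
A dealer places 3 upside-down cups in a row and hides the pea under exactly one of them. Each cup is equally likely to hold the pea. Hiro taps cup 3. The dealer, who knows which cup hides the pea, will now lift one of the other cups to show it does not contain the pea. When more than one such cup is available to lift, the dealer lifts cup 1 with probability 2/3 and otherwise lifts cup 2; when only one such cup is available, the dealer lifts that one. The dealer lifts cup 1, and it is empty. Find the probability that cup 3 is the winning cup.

2/5

Apply Bayes' rule, conditioning on where the pea actually is.
If it is under cup 1 (prior 1/3): the dealer opened cup 1, so this case is ruled out; weight (1/3)·0 = 0.
If it is under cup 2 (prior 1/3): only cup 1 is available, probability 1; weight (1/3)·1 = 1/3.
If it is under cup 3 (prior 1/3): cup 1 is available, opened with probability 2/3; weight (1/3)·(2/3) = 2/9.
The weights sum to 5/9.
So P(the pea under cup 3 | the dealer opened cup 1) = (2/9) / (5/9) = 2/5.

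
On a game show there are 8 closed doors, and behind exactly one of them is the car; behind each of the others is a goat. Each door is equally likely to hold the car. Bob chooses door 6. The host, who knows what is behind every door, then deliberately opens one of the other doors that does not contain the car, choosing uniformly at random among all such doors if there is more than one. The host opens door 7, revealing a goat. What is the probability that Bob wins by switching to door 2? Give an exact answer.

7/48

Consider each possible location of the car in turn.
If it is behind any of doors 1, 2, 3, 4, 5, and 8 (prior 1/8 each): the host has 6 equally likely choices, so probability 1/6; weight (1/8)·(1/6) = 1/48 each.
If it is behind door 6 (prior 1/8): the host has 7 equally likely choices, so probability 1/7; weight (1/8)·(1/7) = 1/56.
If it is behind door 7 (prior 1/8): the host opened door 7, so this case is ruled out; weight (1/8)·0 = 0.
The weights sum to 1/7.
So P(the car behind door 2 | the host opened door 7) = (1/48) / (1/7) = 7/48.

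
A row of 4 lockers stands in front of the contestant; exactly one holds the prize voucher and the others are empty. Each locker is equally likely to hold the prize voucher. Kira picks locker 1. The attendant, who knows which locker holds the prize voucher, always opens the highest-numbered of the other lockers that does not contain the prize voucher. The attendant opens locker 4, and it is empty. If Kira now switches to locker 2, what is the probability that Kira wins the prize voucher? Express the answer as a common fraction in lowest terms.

Consider each possible location of the prize voucher in turn.
If it is in any of lockers 1, 2, and 3 (prior 1/4 each): locker 4 is the highest-numbered option available, probability 1; weight (1/4)·1 = 1/4 each.
If it is in locker 4 (prior 1/4): the attendant opened locker 4, so this case is ruled out; weight (1/4)·0 = 0.
The weights sum to 3/4.
So P(the prize voucher in locker 2 | the attendant opened locker 4) = (1/4) / (3/4) = 1/3.

1/3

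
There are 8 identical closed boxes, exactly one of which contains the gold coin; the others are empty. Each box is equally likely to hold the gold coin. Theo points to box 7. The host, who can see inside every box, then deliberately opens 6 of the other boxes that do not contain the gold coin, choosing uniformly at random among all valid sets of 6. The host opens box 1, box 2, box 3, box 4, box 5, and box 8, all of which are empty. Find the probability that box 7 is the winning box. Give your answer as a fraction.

Consider each possible location of the gold coin in turn.
If it is in any of boxes 1, 2, 3, 4, 5, and 8 (prior 1/8 each): that box was opened and seen not to hold the prize — ruled out; weight (1/8)·0 = 0 each.
If it is in box 6 (prior 1/8): the host has no choice, probability 1; weight (1/8)·1 = 1/8.
If it is in box 7 (prior 1/8): the host has 7 equally likely choices, so probability 1/7; weight (1/8)·(1/7) = 1/56.
The weights sum to 1/7.
So P(the gold coin in box 7 | the host opened box 1, box 2, box 3, box 4, box 5, and box 8) = (1/56) / (1/7) = 1/8.

1/8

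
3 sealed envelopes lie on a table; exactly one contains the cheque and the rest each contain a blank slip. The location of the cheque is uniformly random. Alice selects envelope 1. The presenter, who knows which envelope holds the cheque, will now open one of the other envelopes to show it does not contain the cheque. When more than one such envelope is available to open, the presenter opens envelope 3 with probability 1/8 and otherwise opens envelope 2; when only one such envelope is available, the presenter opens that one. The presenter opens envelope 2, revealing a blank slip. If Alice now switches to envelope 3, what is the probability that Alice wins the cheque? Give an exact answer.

8/15

Condition on the true location of the cheque.
If it is in envelope 1 (prior 1/3): envelope 3 is available but not opened, probability 7/8; weight (1/3)·(7/8) = 7/24.
If it is in envelope 2 (prior 1/3): the presenter opened envelope 2, so this case is ruled out; weight (1/3)·0 = 0.
If it is in envelope 3 (prior 1/3): only envelope 2 is available, probability 1; weight (1/3)·1 = 1/3.
The weights sum to 5/8.
So P(the cheque in envelope 3 | the presenter opened envelope 2) = (1/3) / (5/8) = 8/15.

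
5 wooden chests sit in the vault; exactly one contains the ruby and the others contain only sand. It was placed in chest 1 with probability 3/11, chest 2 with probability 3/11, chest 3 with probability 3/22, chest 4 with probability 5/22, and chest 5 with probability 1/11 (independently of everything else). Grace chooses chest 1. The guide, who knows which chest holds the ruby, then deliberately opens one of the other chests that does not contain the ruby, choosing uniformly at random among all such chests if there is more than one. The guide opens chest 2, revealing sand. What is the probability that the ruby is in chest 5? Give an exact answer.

4/29

Condition on the true location of the ruby.
If it is in chest 1 (prior 3/11): the guide has 4 equally likely choices, so probability 1/4; weight (3/11)·(1/4) = 3/44.
If it is in chest 2 (prior 3/11): the guide opened chest 2, so this case is ruled out; weight (3/11)·0 = 0.
If it is in chest 3 (prior 3/22): the guide has 3 equally likely choices, so probability 1/3; weight (3/22)·(1/3) = 1/22.
If it is in chest 4 (prior 5/22): the guide has 3 equally likely choices, so probability 1/3; weight (5/22)·(1/3) = 5/66.
If it is in chest 5 (prior 1/11): the guide has 3 equally likely choices, so probability 1/3; weight (1/11)·(1/3) = 1/33.
The weights sum to 29/132.
So P(the ruby in chest 5 | the guide opened chest 2) = (1/33) / (29/132) = 4/29.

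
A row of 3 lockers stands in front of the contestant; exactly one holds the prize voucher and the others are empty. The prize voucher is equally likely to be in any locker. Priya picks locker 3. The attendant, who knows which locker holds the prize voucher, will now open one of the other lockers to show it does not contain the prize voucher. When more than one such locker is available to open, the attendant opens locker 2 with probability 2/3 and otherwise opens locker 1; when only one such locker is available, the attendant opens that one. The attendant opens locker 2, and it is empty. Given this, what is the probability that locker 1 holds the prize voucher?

Consider each possible location of the prize voucher in turn.
If it is in locker 1 (prior 1/3): only locker 2 is available, probability 1; weight (1/3)·1 = 1/3.
If it is in locker 2 (prior 1/3): the attendant opened locker 2, so this case is ruled out; weight (1/3)·0 = 0.
If it is in locker 3 (prior 1/3): locker 2 is available, opened with probability 2/3; weight (1/3)·(2/3) = 2/9.
The weights sum to 5/9.
So P(the prize voucher in locker 1 | the attendant opened locker 2) = (1/3) / (5/9) = 3/5.

3/5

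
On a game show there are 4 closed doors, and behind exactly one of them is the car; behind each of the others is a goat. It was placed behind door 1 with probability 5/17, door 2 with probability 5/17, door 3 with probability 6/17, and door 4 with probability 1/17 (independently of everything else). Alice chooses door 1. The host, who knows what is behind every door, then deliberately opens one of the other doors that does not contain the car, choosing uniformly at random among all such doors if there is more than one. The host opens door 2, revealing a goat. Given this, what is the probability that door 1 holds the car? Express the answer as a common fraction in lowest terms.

10/31

Condition on the true location of the car.
If it is behind door 1 (prior 5/17): the host has 3 equally likely choices, so probability 1/3; weight (5/17)·(1/3) = 5/51.
If it is behind door 2 (prior 5/17): the host opened door 2, so this case is ruled out; weight (5/17)·0 = 0.
If it is behind door 3 (prior 6/17): the host has 2 equally likely choices, so probability 1/2; weight (6/17)·(1/2) = 3/17.
If it is behind door 4 (prior 1/17): the host has 2 equally likely choices, so probability 1/2; weight (1/17)·(1/2) = 1/34.
The weights sum to 31/102.
So P(the car behind door 1 | the host opened door 2) = (5/51) / (31/102) = 10/31.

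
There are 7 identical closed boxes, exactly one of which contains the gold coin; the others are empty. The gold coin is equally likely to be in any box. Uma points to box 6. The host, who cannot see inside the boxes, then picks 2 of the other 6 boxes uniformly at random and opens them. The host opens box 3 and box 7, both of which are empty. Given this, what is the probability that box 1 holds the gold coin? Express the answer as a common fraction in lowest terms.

1/5

Because the host chose which boxes to open without knowing where the gold coin is, the choice is independent of the prize location. Learning that none of the 2 opened boxes holds the gold coin simply rules out those 2 locations and leaves the remaining 5 boxes still equally likely by symmetry.
So P(the gold coin in box 1) = 1/5.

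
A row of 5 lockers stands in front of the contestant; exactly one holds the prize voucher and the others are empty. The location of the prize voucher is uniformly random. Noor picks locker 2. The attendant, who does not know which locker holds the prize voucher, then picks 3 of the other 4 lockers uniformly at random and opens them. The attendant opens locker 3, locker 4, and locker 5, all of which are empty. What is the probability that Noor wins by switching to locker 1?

Condition on the true location of the prize voucher.
If it is in either of lockers 1 and 2 (prior 1/5 each): the attendant picks exactly this set with probability 1/4 regardless, and none is the prize; weight (1/5)·(1/4) = 1/20 each.
If it is in any of lockers 3, 4, and 5 (prior 1/5 each): that locker was opened and seen not to hold the prize — ruled out; weight (1/5)·0 = 0 each.
The weights sum to 1/10.
So P(the prize voucher in locker 1 | the attendant opened locker 3, locker 4, and locker 5) = (1/20) / (1/10) = 1/2.

1/2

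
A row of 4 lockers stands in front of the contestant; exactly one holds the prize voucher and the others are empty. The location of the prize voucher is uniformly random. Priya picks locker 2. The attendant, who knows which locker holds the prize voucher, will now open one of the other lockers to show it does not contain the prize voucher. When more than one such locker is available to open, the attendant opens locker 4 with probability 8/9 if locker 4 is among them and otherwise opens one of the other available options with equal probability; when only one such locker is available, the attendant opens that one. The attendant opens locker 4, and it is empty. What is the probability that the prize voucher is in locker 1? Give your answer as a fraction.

1/3

Condition on the true location of the prize voucher.
If it is in any of lockers 1, 2, and 3 (prior 1/4 each): locker 4 is available, opened with probability 8/9; weight (1/4)·(8/9) = 2/9 each.
If it is in locker 4 (prior 1/4): the attendant opened locker 4, so this case is ruled out; weight (1/4)·0 = 0.
The weights sum to 2/3.
So P(the prize voucher in locker 1 | the attendant opened locker 4) = (2/9) / (2/3) = 1/3.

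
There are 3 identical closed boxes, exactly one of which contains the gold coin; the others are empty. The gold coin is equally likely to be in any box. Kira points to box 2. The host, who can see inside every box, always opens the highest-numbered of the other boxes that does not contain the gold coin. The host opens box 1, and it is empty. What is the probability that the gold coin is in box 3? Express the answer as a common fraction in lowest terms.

1

Condition on the true location of the gold coin.
If it is in box 1 (prior 1/3): the host opened box 1, so this case is ruled out; weight (1/3)·0 = 0.
If it is in box 2 (prior 1/3): the host would have opened box 3 instead, probability 0; weight (1/3)·0 = 0.
If it is in box 3 (prior 1/3): box 1 is the highest-numbered option available, probability 1; weight (1/3)·1 = 1/3.
The weights sum to 1/3.
So P(the gold coin in box 3 | the host opened box 1) = (1/3) / (1/3) = 1.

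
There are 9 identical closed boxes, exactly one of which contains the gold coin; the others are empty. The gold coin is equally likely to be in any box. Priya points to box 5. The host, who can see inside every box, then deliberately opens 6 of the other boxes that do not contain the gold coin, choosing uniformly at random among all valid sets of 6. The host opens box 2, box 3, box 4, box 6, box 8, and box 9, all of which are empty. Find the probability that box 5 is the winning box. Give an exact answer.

1/9

Condition on the true location of the gold coin.
If it is in either of boxes 1 and 7 (prior 1/9 each): the host has 7 equally likely choices, so probability 1/7; weight (1/9)·(1/7) = 1/63 each.
If it is in any of boxes 2, 3, 4, 6, 8, and 9 (prior 1/9 each): that box was opened and seen not to hold the prize — ruled out; weight (1/9)·0 = 0 each.
If it is in box 5 (prior 1/9): the host has 28 equally likely choices, so probability 1/28; weight (1/9)·(1/28) = 1/252.
The weights sum to 1/28.
So P(the gold coin in box 5 | the host opened box 2, box 3, box 4, box 6, box 8, and box 9) = (1/252) / (1/28) = 1/9.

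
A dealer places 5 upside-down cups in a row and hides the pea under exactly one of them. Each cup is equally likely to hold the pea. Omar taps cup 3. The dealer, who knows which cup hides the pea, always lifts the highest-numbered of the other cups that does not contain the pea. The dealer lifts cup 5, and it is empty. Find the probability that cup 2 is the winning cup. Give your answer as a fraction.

1/4

Apply Bayes' rule, conditioning on where the pea actually is.
If it is under any of cups 1, 2, 3, and 4 (prior 1/5 each): cup 5 is the highest-numbered option available, probability 1; weight (1/5)·1 = 1/5 each.
If it is under cup 5 (prior 1/5): the dealer opened cup 5, so this case is ruled out; weight (1/5)·0 = 0.
The weights sum to 4/5.
So P(the pea under cup 2 | the dealer opened cup 5) = (1/5) / (4/5) = 1/4.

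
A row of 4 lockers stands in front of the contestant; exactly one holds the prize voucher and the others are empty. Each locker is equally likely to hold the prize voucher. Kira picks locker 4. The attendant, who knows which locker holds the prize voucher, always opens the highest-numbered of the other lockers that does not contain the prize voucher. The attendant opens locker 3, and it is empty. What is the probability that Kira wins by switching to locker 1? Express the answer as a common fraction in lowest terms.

Apply Bayes' rule, conditioning on where the prize voucher actually is.
If it is in any of lockers 1, 2, and 4 (prior 1/4 each): locker 3 is the highest-numbered option available, probability 1; weight (1/4)·1 = 1/4 each.
If it is in locker 3 (prior 1/4): the attendant opened locker 3, so this case is ruled out; weight (1/4)·0 = 0.
The weights sum to 3/4.
So P(the prize voucher in locker 1 | the attendant opened locker 3) = (1/4) / (3/4) = 1/3.

1/3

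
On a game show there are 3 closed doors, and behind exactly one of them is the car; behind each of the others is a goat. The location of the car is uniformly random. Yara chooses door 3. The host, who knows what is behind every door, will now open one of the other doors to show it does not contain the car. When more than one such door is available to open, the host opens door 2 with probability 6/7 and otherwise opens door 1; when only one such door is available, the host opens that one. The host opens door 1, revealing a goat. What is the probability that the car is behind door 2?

Consider each possible location of the car in turn.
If it is behind door 1 (prior 1/3): the host opened door 1, so this case is ruled out; weight (1/3)·0 = 0.
If it is behind door 2 (prior 1/3): only door 1 is available, probability 1; weight (1/3)·1 = 1/3.
If it is behind door 3 (prior 1/3): door 2 is available but not opened, probability 1/7; weight (1/3)·(1/7) = 1/21.
The weights sum to 8/21.
So P(the car behind door 2 | the host opened door 1) = (1/3) / (8/21) = 7/8.

7/8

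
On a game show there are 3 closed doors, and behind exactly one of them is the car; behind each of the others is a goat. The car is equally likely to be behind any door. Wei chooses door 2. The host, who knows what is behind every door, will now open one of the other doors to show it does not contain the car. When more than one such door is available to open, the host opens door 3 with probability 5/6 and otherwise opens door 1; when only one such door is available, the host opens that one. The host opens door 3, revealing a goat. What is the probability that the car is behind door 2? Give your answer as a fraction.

5/11

Apply Bayes' rule, conditioning on where the car actually is.
If it is behind door 1 (prior 1/3): only door 3 is available, probability 1; weight (1/3)·1 = 1/3.
If it is behind door 2 (prior 1/3): door 3 is available, opened with probability 5/6; weight (1/3)·(5/6) = 5/18.
If it is behind door 3 (prior 1/3): the host opened door 3, so this case is ruled out; weight (1/3)·0 = 0.
The weights sum to 11/18.
So P(the car behind door 2 | the host opened door 3) = (5/18) / (11/18) = 5/11.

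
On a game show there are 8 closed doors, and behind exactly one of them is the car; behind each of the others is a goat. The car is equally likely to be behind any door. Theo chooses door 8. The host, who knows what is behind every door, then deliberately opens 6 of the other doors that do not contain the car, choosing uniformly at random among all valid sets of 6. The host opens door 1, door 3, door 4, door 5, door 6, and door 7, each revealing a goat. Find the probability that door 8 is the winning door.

1/8

Consider each possible location of the car in turn.
If it is behind any of doors 1, 3, 4, 5, 6, and 7 (prior 1/8 each): that door was opened and seen not to hold the prize — ruled out; weight (1/8)·0 = 0 each.
If it is behind door 2 (prior 1/8): the host has no choice, probability 1; weight (1/8)·1 = 1/8.
If it is behind door 8 (prior 1/8): the host has 7 equally likely choices, so probability 1/7; weight (1/8)·(1/7) = 1/56.
The weights sum to 1/7.
So P(the car behind door 8 | the host opened door 1, door 3, door 4, door 5, door 6, and door 7) = (1/56) / (1/7) = 1/8.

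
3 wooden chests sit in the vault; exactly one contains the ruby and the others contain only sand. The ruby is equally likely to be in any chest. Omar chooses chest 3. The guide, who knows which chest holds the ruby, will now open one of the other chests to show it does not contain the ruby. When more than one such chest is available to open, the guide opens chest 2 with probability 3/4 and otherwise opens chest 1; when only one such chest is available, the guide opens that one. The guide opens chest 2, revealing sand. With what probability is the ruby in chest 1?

4/7

Apply Bayes' rule, conditioning on where the ruby actually is.
If it is in chest 1 (prior 1/3): only chest 2 is available, probability 1; weight (1/3)·1 = 1/3.
If it is in chest 2 (prior 1/3): the guide opened chest 2, so this case is ruled out; weight (1/3)·0 = 0.
If it is in chest 3 (prior 1/3): chest 2 is available, opened with probability 3/4; weight (1/3)·(3/4) = 1/4.
The weights sum to 7/12.
So P(the ruby in chest 1 | the guide opened chest 2) = (1/3) / (7/12) = 4/7.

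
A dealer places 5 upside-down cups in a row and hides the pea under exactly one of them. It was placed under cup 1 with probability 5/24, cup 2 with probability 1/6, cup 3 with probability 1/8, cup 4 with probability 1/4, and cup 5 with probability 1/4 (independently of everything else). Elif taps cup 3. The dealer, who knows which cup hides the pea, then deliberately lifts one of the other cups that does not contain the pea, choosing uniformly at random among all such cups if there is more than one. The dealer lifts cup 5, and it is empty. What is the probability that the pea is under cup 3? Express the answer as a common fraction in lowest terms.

3/23

Apply Bayes' rule, conditioning on where the pea actually is.
If it is under cup 1 (prior 5/24): the dealer has 3 equally likely choices, so probability 1/3; weight (5/24)·(1/3) = 5/72.
If it is under cup 2 (prior 1/6): the dealer has 3 equally likely choices, so probability 1/3; weight (1/6)·(1/3) = 1/18.
If it is under cup 3 (prior 1/8): the dealer has 4 equally likely choices, so probability 1/4; weight (1/8)·(1/4) = 1/32.
If it is under cup 4 (prior 1/4): the dealer has 3 equally likely choices, so probability 1/3; weight (1/4)·(1/3) = 1/12.
If it is under cup 5 (prior 1/4): the dealer opened cup 5, so this case is ruled out; weight (1/4)·0 = 0.
The weights sum to 23/96.
So P(the pea under cup 3 | the dealer opened cup 5) = (1/32) / (23/96) = 3/23.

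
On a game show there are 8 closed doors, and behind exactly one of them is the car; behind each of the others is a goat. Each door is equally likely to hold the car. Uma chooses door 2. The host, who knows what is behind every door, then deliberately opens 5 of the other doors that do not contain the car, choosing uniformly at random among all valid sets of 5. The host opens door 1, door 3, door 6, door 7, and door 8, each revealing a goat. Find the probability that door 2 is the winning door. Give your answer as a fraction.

Condition on the true location of the car.
If it is behind any of doors 1, 3, 6, 7, and 8 (prior 1/8 each): that door was opened and seen not to hold the prize — ruled out; weight (1/8)·0 = 0 each.
If it is behind door 2 (prior 1/8): the host has 21 equally likely choices, so probability 1/21; weight (1/8)·(1/21) = 1/168.
If it is behind either of doors 4 and 5 (prior 1/8 each): the host has 6 equally likely choices, so probability 1/6; weight (1/8)·(1/6) = 1/48 each.
The weights sum to 1/21.
So P(the car behind door 2 | the host opened door 1, door 3, door 6, door 7, and door 8) = (1/168) / (1/21) = 1/8.

1/8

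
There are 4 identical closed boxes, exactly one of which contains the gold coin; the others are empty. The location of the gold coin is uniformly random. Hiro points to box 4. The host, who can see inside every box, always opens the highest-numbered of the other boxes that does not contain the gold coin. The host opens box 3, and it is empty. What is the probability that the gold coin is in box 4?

Apply Bayes' rule, conditioning on where the gold coin actually is.
If it is in any of boxes 1, 2, and 4 (prior 1/4 each): box 3 is the highest-numbered option available, probability 1; weight (1/4)·1 = 1/4 each.
If it is in box 3 (prior 1/4): the host opened box 3, so this case is ruled out; weight (1/4)·0 = 0.
The weights sum to 3/4.
So P(the gold coin in box 4 | the host opened box 3) = (1/4) / (3/4) = 1/3.

1/3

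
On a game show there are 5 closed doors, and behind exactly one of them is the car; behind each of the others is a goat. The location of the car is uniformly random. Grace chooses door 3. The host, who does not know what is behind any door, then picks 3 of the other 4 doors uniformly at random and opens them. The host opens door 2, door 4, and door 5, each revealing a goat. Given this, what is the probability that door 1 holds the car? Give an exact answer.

Because the host chose which doors to open without knowing where the car is, the choice is independent of the prize location. Learning that none of the 3 opened doors holds the car simply rules out those 3 locations and leaves the remaining 2 doors still equally likely by symmetry.
So P(the car behind door 1) = 1/2.

1/2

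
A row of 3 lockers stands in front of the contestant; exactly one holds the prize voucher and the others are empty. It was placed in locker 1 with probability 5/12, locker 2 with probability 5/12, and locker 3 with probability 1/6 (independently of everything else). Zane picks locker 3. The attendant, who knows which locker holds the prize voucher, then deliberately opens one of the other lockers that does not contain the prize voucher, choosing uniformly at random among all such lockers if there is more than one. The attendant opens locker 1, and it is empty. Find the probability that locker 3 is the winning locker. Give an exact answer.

Consider each possible location of the prize voucher in turn.
If it is in locker 1 (prior 5/12): the attendant opened locker 1, so this case is ruled out; weight (5/12)·0 = 0.
If it is in locker 2 (prior 5/12): the attendant has no choice, probability 1; weight (5/12)·1 = 5/12.
If it is in locker 3 (prior 1/6): the attendant has 2 equally likely choices, so probability 1/2; weight (1/6)·(1/2) = 1/12.
The weights sum to 1/2.
So P(the prize voucher in locker 3 | the attendant opened locker 1) = (1/12) / (1/2) = 1/6.

1/6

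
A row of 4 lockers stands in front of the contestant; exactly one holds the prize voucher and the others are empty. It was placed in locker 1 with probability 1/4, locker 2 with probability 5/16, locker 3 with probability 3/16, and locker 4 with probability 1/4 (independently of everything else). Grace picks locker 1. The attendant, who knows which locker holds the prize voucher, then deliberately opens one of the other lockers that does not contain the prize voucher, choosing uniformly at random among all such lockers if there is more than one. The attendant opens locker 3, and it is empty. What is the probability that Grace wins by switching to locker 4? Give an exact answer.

12/35

Apply Bayes' rule, conditioning on where the prize voucher actually is.
If it is in locker 1 (prior 1/4): the attendant has 3 equally likely choices, so probability 1/3; weight (1/4)·(1/3) = 1/12.
If it is in locker 2 (prior 5/16): the attendant has 2 equally likely choices, so probability 1/2; weight (5/16)·(1/2) = 5/32.
If it is in locker 3 (prior 3/16): the attendant opened locker 3, so this case is ruled out; weight (3/16)·0 = 0.
If it is in locker 4 (prior 1/4): the attendant has 2 equally likely choices, so probability 1/2; weight (1/4)·(1/2) = 1/8.
The weights sum to 35/96.
So P(the prize voucher in locker 4 | the attendant opened locker 3) = (1/8) / (35/96) = 12/35.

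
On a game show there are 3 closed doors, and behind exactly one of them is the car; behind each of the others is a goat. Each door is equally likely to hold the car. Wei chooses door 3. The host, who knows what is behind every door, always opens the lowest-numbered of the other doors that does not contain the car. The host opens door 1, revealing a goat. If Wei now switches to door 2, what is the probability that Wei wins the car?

1/2

Condition on the true location of the car.
If it is behind door 1 (prior 1/3): the host opened door 1, so this case is ruled out; weight (1/3)·0 = 0.
If it is behind either of doors 2 and 3 (prior 1/3 each): door 1 is the lowest-numbered option available, probability 1; weight (1/3)·1 = 1/3 each.
The weights sum to 2/3.
So P(the car behind door 2 | the host opened door 1) = (1/3) / (2/3) = 1/2.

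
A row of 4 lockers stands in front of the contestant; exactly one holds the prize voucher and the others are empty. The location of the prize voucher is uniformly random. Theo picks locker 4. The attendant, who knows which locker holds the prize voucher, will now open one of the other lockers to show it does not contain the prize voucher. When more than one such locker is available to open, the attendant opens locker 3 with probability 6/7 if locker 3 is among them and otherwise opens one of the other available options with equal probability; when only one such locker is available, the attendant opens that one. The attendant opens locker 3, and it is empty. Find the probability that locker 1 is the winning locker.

1/3

Apply Bayes' rule, conditioning on where the prize voucher actually is.
If it is in any of lockers 1, 2, and 4 (prior 1/4 each): locker 3 is available, opened with probability 6/7; weight (1/4)·(6/7) = 3/14 each.
If it is in locker 3 (prior 1/4): the attendant opened locker 3, so this case is ruled out; weight (1/4)·0 = 0.
The weights sum to 9/14.
So P(the prize voucher in locker 1 | the attendant opened locker 3) = (3/14) / (9/14) = 1/3.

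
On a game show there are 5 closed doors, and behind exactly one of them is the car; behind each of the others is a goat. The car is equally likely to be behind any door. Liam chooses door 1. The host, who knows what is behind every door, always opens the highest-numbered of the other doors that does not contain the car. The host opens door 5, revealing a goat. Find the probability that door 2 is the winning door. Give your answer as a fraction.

Consider each possible location of the car in turn.
If it is behind any of doors 1, 2, 3, and 4 (prior 1/5 each): door 5 is the highest-numbered option available, probability 1; weight (1/5)·1 = 1/5 each.
If it is behind door 5 (prior 1/5): the host opened door 5, so this case is ruled out; weight (1/5)·0 = 0.
The weights sum to 4/5.
So P(the car behind door 2 | the host opened door 5) = (1/5) / (4/5) = 1/4.

1/4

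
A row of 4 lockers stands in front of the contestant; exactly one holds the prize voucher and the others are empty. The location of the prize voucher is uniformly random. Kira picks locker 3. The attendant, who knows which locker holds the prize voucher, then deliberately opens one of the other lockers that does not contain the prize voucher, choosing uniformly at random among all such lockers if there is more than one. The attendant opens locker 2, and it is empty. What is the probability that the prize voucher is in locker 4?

3/8

Condition on the true location of the prize voucher.
If it is in either of lockers 1 and 4 (prior 1/4 each): the attendant has 2 equally likely choices, so probability 1/2; weight (1/4)·(1/2) = 1/8 each.
If it is in locker 2 (prior 1/4): the attendant opened locker 2, so this case is ruled out; weight (1/4)·0 = 0.
If it is in locker 3 (prior 1/4): the attendant has 3 equally likely choices, so probability 1/3; weight (1/4)·(1/3) = 1/12.
The weights sum to 1/3.
So P(the prize voucher in locker 4 | the attendant opened locker 2) = (1/8) / (1/3) = 3/8.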